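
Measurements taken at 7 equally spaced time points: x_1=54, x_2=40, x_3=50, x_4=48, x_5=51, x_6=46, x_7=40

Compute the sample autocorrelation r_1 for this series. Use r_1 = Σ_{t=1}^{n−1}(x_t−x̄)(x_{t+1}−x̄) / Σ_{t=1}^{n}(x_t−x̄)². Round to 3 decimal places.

Mean x̄ = (54 + 40 + 50 + 48 + 51 + 46 + 40)/7 = 47.0000
Deviations from mean: 7.0000, -7.0000, 3.0000, 1.0000, 4.0000, -1.0000, -7.0000
Σ(x_t−x̄)(x_{t+1}−x̄) = (-49.0000) + (-21.0000) + (3.0000) + (4.0000) + (-4.0000) + (7.0000) = -60.0000
Denominator Σ(x_t−x̄)² = 174.0000
r_1 = -60.0000 / 174.0000 = -0.345

-0.345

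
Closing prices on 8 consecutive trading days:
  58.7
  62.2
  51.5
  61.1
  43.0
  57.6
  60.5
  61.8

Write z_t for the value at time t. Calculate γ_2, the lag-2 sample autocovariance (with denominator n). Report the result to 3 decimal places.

5.756

Mean z̄ = (58.7 + 62.2 + 51.5 + 61.1 + 43.0 + 57.6 + 60.5 + 61.8)/8 = 57.0500
Σ_{t=1}^{6}(z_t−z̄)(z_{t+2}−z̄) = 46.0450
γ_2 = 46.0450 / 8 = 5.756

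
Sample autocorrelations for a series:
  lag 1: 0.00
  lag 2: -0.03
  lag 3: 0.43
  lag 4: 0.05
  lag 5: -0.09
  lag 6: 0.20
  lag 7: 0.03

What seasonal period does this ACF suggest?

The largest autocorrelation is r_3 = 0.43, with a weaker echo at lag 6 (0.20); the remaining lags stay at or below 0.05.
The dominant spike at lag 3 indicates a seasonal period of 3.

3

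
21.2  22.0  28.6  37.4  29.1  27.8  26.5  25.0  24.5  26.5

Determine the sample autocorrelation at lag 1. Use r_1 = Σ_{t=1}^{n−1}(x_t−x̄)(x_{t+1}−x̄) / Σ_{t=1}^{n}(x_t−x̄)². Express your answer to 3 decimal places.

0.371

Mean x̄ = (21.2 + 22.0 + 28.6 + 37.4 + 29.1 + 27.8 + 26.5 + 25.0 + 24.5 + 26.5)/10 = 26.8600
Numerator Σ_{t=1}^{9}(x_t−x̄)(x_{t+1}−x̄) = 68.6764
Denominator Σ(x_t−x̄)² = 184.9640
r_1 = 68.6764 / 184.9640 = 0.371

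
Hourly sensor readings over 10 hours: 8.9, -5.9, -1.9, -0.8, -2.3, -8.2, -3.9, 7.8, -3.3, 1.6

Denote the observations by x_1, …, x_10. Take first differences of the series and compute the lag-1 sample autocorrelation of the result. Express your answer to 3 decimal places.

-0.360

First differences Δx: -14.8, 4.0, 1.1, -1.5, -5.9, 4.3, 11.7, -11.1, 4.9
Mean of differences = -0.8111
Numerator Σ(Δx_t−Δx̄)(Δx_{t+1}−Δx̄) = -205.4690
Denominator Σ(Δx_t−Δx̄)² = 569.9889
r_1(Δx) = -205.4690 / 569.9889 = -0.360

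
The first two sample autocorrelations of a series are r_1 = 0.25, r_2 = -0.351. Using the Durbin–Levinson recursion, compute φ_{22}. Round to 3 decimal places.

φ_{22} = (r_2 − r_1²) / (1 − r_1²)
r_1² = (0.25)² = 0.0625
Numerator = -0.351 − 0.0625 = -0.4135; denominator = 1 − 0.0625 = 0.9375
φ_{22} = -0.4135 / 0.9375 = -0.441

-0.441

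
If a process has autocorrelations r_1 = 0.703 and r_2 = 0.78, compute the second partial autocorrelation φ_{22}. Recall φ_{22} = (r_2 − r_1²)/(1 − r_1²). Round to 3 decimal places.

0.565

φ_{22} = (r_2 − r_1²) / (1 − r_1²)
r_1² = (0.703)² = 0.494209
Numerator = 0.78 − 0.4942 = 0.2858; denominator = 1 − 0.4942 = 0.5058
φ_{22} = 0.2858 / 0.5058 = 0.565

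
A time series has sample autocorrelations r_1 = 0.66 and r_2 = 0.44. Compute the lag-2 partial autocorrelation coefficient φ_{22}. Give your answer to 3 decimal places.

φ_{22} = (r_2 − r_1²) / (1 − r_1²)
r_1² = (0.66)² = 0.4356
Numerator = 0.44 − 0.4356 = 0.0044; denominator = 1 − 0.4356 = 0.5644
φ_{22} = 0.0044 / 0.5644 = 0.008

0.008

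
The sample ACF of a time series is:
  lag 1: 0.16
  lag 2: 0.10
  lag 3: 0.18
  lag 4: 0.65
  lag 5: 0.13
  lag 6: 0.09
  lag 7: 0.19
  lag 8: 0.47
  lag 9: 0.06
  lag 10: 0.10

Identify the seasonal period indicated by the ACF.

4

The largest autocorrelation is r_4 = 0.65, with a weaker echo at lag 8 (0.47); the remaining lags stay at or below 0.19.
The dominant spike at lag 4 indicates a seasonal period of 4.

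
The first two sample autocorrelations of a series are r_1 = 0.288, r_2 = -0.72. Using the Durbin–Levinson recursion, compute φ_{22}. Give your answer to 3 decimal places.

φ_{22} = (r_2 − r_1²) / (1 − r_1²)
r_1² = (0.288)² = 0.082944
Numerator = -0.72 − 0.0829 = -0.8029; denominator = 1 − 0.0829 = 0.9171
φ_{22} = -0.8029 / 0.9171 = -0.876

-0.876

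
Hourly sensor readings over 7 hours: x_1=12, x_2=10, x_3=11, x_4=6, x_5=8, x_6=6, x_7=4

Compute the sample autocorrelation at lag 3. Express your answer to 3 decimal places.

Mean x̄ = (12 + 10 + 11 + 6 + 8 + 6 + 4)/7 = 8.1429
Numerator Σ_{t=1}^{4}(x_t−x̄)(x_{t+3}−x̄) = -5.7755
Denominator Σ(x_t−x̄)² = 52.8571
r_3 = -5.7755 / 52.8571 = -0.109

-0.109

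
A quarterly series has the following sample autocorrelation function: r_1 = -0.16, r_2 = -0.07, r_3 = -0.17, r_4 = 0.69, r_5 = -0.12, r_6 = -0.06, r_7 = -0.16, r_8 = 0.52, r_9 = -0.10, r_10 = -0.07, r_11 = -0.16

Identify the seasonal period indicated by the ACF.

The largest autocorrelation is r_4 = 0.69, with a weaker echo at lag 8 (0.52); the remaining lags stay at or below -0.06.
The dominant spike at lag 4 indicates a seasonal period of 4.

4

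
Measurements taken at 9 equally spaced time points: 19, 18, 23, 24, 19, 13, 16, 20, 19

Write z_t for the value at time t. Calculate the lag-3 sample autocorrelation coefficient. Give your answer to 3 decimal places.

-0.443

Mean z̄ = (19 + 18 + 23 + 24 + 19 + 13 + 16 + 20 + 19)/9 = 19.0000
Σ(z_t−z̄)(z_{t+3}−z̄) = (0.0000) + (0.0000) + (-24.0000) + (-15.0000) + (0.0000) + (0.0000) = -39.0000
Denominator Σ(z_t−z̄)² = 88.0000
r_3 = -39.0000 / 88.0000 = -0.443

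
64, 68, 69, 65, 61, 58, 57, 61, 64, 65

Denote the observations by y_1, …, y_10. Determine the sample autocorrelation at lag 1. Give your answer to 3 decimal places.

Mean ȳ = (64 + 68 + 69 + 65 + 61 + 58 + 57 + 61 + 64 + 65)/10 = 63.2000
Numerator Σ_{t=1}^{9}(y_t−ȳ)(y_{t+1}−ȳ) = 95.1600
Denominator Σ(y_t−ȳ)² = 139.6000
r_1 = 95.1600 / 139.6000 = 0.682

0.682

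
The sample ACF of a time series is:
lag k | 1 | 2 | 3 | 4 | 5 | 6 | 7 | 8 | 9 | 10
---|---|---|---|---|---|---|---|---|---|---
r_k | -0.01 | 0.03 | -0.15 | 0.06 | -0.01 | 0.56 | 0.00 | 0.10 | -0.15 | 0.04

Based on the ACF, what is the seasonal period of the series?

The largest autocorrelation is r_6 = 0.56; the remaining lags stay at or below 0.10.
The dominant spike at lag 6 indicates a seasonal period of 6.

6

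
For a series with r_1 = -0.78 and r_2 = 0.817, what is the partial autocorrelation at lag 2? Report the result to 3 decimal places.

0.533

φ_{22} = (r_2 − r_1²) / (1 − r_1²)
r_1² = (-0.78)² = 0.6084
Numerator = 0.817 − 0.6084 = 0.2086; denominator = 1 − 0.6084 = 0.3916
φ_{22} = 0.2086 / 0.3916 = 0.533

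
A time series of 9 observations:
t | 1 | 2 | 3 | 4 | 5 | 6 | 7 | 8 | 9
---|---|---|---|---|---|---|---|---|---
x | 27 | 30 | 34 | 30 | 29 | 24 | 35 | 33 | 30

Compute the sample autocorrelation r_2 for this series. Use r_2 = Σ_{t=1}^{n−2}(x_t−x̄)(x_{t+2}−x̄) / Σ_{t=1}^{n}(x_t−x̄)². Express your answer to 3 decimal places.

Mean x̄ = (27 + 30 + 34 + 30 + 29 + 24 + 35 + 33 + 30)/9 = 30.2222
Numerator Σ_{t=1}^{7}(x_t−x̄)(x_{t+2}−x̄) = -39.5432
Denominator Σ(x_t−x̄)² = 95.5556
r_2 = -39.5432 / 95.5556 = -0.414

-0.414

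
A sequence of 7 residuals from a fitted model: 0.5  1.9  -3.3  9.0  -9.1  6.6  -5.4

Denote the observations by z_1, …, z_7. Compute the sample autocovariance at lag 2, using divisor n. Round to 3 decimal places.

Mean z̄ = (0.5 + 1.9 − 3.3 + 9.0 − 9.1 + 6.6 − 5.4)/7 = 0.0286
Deviations: 0.4714, 1.8714, -3.3286, 8.9714, -9.1286, 6.5714, -5.4286
Σ_{t=1}^{5}(z_t−z̄)(z_{t+2}−z̄) = 154.1155
γ_2 = 154.1155 / 7 = 22.017

22.017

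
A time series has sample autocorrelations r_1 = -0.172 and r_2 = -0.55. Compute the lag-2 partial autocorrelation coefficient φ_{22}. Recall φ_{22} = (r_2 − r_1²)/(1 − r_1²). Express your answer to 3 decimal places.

-0.597

φ_{22} = (r_2 − r_1²) / (1 − r_1²)
r_1² = (-0.172)² = 0.029584
Numerator = -0.55 − 0.0296 = -0.5796; denominator = 1 − 0.0296 = 0.9704
φ_{22} = -0.5796 / 0.9704 = -0.597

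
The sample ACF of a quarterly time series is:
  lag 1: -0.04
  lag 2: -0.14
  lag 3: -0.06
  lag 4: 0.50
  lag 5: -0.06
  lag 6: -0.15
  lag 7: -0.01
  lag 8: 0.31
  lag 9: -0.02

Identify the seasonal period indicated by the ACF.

The largest autocorrelation is r_4 = 0.50, with a weaker echo at lag 8 (0.31); the remaining lags stay at or below -0.01.
The dominant spike at lag 4 indicates a seasonal period of 4.

4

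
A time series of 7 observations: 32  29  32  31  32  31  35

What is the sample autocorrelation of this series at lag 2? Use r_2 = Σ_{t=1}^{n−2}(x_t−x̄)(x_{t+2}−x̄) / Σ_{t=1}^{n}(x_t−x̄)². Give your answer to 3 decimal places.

Mean x̄ = (32 + 29 + 32 + 31 + 32 + 31 + 35)/7 = 31.7143
Deviations from mean: 0.2857, -2.7143, 0.2857, -0.7143, 0.2857, -0.7143, 3.2857
Numerator Σ_{t=1}^{5}(x_t−x̄)(x_{t+2}−x̄) = 3.5510
Denominator Σ(x_t−x̄)² = 19.4286
r_2 = 3.5510 / 19.4286 = 0.183

0.183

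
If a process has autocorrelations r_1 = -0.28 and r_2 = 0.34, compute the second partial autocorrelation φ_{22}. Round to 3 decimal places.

0.284

φ_{22} = (r_2 − r_1²) / (1 − r_1²)
r_1² = (-0.28)² = 0.0784
Numerator = 0.34 − 0.0784 = 0.2616; denominator = 1 − 0.0784 = 0.9216
φ_{22} = 0.2616 / 0.9216 = 0.284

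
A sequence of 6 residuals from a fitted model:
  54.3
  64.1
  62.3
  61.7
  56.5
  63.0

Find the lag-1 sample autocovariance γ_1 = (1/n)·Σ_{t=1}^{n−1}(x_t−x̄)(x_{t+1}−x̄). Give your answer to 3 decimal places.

Mean x̄ = (54.3 + 64.1 + 62.3 + 61.7 + 56.5 + 63.0)/6 = 60.3167
Deviations: -6.0167, 3.7833, 1.9833, 1.3833, -3.8167, 2.6833
Σ_{t=1}^{5}(x_t−x̄)(x_{t+1}−x̄) = -28.0369
γ_1 = -28.0369 / 6 = -4.673

-4.673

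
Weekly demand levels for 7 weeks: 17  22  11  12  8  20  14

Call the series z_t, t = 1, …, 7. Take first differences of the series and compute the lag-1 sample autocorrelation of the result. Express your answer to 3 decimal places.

-0.560

First differences Δz: 5, -11, 1, -4, 12, -6
Mean of differences = -0.5000
Numerator Σ(Δz_t−Δz̄)(Δz_{t+1}−Δz̄) = -191.2500
Denominator Σ(Δz_t−Δz̄)² = 341.5000
r_1(Δz) = -191.2500 / 341.5000 = -0.560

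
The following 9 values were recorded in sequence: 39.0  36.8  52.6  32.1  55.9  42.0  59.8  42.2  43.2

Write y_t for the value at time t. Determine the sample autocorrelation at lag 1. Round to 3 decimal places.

Mean ȳ = (39.0 + 36.8 + 52.6 + 32.1 + 55.9 + 42.0 + 59.8 + 42.2 + 43.2)/9 = 44.8444
Numerator Σ_{t=1}^{8}(y_t−ȳ)(y_{t+1}−ȳ) = -364.2986
Denominator Σ(y_t−ȳ)² = 685.1222
r_1 = -364.2986 / 685.1222 = -0.532

-0.532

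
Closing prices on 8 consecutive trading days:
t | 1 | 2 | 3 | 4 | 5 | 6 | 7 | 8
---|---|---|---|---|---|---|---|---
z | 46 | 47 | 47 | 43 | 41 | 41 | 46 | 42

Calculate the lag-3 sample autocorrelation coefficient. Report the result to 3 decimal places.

-0.318

Mean z̄ = (46 + 47 + 47 + 43 + 41 + 41 + 46 + 42)/8 = 44.1250
Deviations from mean: 1.8750, 2.8750, 2.8750, -1.1250, -3.1250, -3.1250, 1.8750, -2.1250
Σ(z_t−z̄)(z_{t+3}−z̄) = (-2.1094) + (-8.9844) + (-8.9844) + (-2.1094) + (6.6406) = -15.5469
Denominator Σ(z_t−z̄)² = 48.8750
r_3 = -15.5469 / 48.8750 = -0.318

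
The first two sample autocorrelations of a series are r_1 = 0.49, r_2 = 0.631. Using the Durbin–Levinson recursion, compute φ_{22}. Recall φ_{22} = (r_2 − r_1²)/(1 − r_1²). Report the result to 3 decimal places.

φ_{22} = (r_2 − r_1²) / (1 − r_1²)
r_1² = (0.49)² = 0.2401
Numerator = 0.631 − 0.2401 = 0.3909; denominator = 1 − 0.2401 = 0.7599
φ_{22} = 0.3909 / 0.7599 = 0.514

0.514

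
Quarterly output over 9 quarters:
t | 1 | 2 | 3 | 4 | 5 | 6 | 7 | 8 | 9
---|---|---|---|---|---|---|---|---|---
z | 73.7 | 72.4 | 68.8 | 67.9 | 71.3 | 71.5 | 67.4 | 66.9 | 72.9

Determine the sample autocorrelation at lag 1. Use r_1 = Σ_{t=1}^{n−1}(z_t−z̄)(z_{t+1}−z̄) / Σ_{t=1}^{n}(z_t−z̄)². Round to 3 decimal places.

Mean z̄ = (73.7 + 72.4 + 68.8 + 67.9 + 71.3 + 71.5 + 67.4 + 66.9 + 72.9)/9 = 70.3111
Numerator Σ_{t=1}^{8}(z_t−z̄)(z_{t+1}−z̄) = 3.9954
Denominator Σ(z_t−z̄)² = 53.1489
r_1 = 3.9954 / 53.1489 = 0.075

0.075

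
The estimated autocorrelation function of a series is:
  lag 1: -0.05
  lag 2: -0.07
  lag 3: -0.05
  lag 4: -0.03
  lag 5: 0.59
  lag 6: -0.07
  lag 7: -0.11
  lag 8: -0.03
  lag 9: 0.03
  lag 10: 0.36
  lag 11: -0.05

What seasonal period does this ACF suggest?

5

The largest autocorrelation is r_5 = 0.59, with a weaker echo at lag 10 (0.36); the remaining lags stay at or below 0.03.
The dominant spike at lag 5 indicates a seasonal period of 5.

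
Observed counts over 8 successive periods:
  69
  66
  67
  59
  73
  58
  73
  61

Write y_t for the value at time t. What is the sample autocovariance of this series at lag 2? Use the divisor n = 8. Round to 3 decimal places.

19.141

Mean ȳ = (69 + 66 + 67 + 59 + 73 + 58 + 73 + 61)/8 = 65.7500
Deviations: 3.2500, 0.2500, 1.2500, -6.7500, 7.2500, -7.7500, 7.2500, -4.7500
Σ_{t=1}^{6}(y_t−ȳ)(y_{t+2}−ȳ) = 153.1250
γ_2 = 153.1250 / 8 = 19.141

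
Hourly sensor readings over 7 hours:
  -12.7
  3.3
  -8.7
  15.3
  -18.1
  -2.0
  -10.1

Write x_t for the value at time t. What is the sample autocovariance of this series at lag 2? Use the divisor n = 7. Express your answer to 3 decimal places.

53.142

Mean x̄ = (-12.7 + 3.3 − 8.7 + 15.3 − 18.1 − 2.0 − 10.1)/7 = -4.7143
Σ_{t=1}^{5}(x_t−x̄)(x_{t+2}−x̄) = 371.9967
γ_2 = 371.9967 / 7 = 53.142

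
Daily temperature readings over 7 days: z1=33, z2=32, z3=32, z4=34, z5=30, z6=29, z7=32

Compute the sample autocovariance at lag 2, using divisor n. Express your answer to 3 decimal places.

-0.880

Mean z̄ = (33 + 32 + 32 + 34 + 30 + 29 + 32)/7 = 31.7143
Σ_{t=1}^{5}(z_t−z̄)(z_{t+2}−z̄) = -6.1633
γ_2 = -6.1633 / 7 = -0.880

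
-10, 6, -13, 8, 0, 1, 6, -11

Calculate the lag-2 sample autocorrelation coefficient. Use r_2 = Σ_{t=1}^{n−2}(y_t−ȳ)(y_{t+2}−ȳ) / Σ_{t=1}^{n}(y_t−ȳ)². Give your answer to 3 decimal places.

Mean ȳ = (-10 + 6 − 13 + 8 + 0 + 1 + 6 − 11)/8 = -1.6250
Deviations from mean: -8.3750, 7.6250, -11.3750, 9.6250, 1.6250, 2.6250, 7.6250, -9.3750
Numerator Σ_{t=1}^{6}(y_t−ȳ)(y_{t+2}−ȳ) = 163.2188
Denominator Σ(y_t−ȳ)² = 505.8750
r_2 = 163.2188 / 505.8750 = 0.323

0.323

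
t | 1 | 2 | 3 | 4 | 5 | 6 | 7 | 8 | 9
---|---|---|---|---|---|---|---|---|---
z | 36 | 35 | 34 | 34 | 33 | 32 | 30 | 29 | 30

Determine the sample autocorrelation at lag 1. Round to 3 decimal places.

Mean z̄ = (36 + 35 + 34 + 34 + 33 + 32 + 30 + 29 + 30)/9 = 32.5556
Numerator Σ_{t=1}^{8}(z_t−z̄)(z_{t+1}−z̄) = 34.0247
Denominator Σ(z_t−z̄)² = 48.2222
r_1 = 34.0247 / 48.2222 = 0.706

0.706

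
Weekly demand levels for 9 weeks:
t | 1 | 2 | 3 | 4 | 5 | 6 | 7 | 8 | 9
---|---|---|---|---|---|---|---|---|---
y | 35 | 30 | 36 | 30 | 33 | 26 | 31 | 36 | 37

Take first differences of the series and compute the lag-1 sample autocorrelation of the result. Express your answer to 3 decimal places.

First differences Δy: -5, 6, -6, 3, -7, 5, 5, 1
Mean of differences = 0.2500
Numerator Σ(Δy_t−Δȳ)(Δy_{t+1}−Δȳ) = -111.5625
Denominator Σ(Δy_t−Δȳ)² = 205.5000
r_1(Δy) = -111.5625 / 205.5000 = -0.543

-0.543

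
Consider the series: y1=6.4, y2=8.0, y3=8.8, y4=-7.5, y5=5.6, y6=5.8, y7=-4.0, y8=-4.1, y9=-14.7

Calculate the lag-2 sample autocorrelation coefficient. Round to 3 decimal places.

0.018

Mean ȳ = (6.4 + 8.0 + 8.8 − 7.5 + 5.6 + 5.8 − 4.0 − 4.1 − 14.7)/9 = 0.4778
Numerator Σ_{t=1}^{7}(y_t−ȳ)(y_{t+2}−ȳ) = 10.1068
Denominator Σ(y_t−ȳ)² = 550.4956
r_2 = 10.1068 / 550.4956 = 0.018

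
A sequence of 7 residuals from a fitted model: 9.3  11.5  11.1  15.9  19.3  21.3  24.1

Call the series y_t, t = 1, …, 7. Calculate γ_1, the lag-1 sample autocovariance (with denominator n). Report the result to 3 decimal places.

16.120

Mean ȳ = (9.3 + 11.5 + 11.1 + 15.9 + 19.3 + 21.3 + 24.1)/7 = 16.0714
Deviations: -6.7714, -4.5714, -4.9714, -0.1714, 3.2286, 5.2286, 8.0286
Σ_{t=1}^{6}(y_t−ȳ)(y_{t+1}−ȳ) = 112.8392
γ_1 = 112.8392 / 7 = 16.120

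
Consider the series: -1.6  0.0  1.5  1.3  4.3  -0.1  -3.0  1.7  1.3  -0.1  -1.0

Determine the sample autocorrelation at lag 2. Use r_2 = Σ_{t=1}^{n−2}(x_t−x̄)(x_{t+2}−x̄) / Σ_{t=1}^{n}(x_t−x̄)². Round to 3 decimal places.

-0.463

Mean x̄ = (-1.6 + 0.0 + 1.5 + 1.3 + 4.3 − 0.1 − 3.0 + 1.7 + 1.3 − 0.1 − 1.0)/11 = 0.3909
Numerator Σ_{t=1}^{9}(x_t−x̄)(x_{t+2}−x̄) = -17.5620
Denominator Σ(x_t−x̄)² = 37.9091
r_2 = -17.5620 / 37.9091 = -0.463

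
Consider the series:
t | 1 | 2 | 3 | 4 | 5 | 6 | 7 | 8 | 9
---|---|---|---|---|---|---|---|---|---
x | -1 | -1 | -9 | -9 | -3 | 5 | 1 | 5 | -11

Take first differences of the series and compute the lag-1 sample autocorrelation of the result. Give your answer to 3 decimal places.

First differences Δx: 0, -8, 0, 6, 8, -4, 4, -16
Mean of differences = -1.2500
Numerator Σ(Δx_t−Δx̄)(Δx_{t+1}−Δx̄) = -58.0625
Denominator Σ(Δx_t−Δx̄)² = 439.5000
r_1(Δx) = -58.0625 / 439.5000 = -0.132

-0.132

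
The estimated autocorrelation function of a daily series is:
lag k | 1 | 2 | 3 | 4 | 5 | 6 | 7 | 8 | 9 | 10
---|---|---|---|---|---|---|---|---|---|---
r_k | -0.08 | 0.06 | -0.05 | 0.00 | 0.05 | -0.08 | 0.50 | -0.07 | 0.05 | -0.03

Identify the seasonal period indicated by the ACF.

The largest autocorrelation is r_7 = 0.50; the remaining lags stay at or below 0.06.
The dominant spike at lag 7 indicates a seasonal period of 7.

7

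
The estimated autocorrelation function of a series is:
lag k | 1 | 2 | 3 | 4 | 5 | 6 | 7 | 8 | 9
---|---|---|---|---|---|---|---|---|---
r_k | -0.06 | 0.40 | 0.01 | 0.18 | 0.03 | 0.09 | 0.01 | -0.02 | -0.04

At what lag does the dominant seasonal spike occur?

2

The largest autocorrelation is r_2 = 0.40, with a weaker echo at lag 4 (0.18); the remaining lags stay at or below 0.09.
The dominant spike at lag 2 indicates a seasonal period of 2.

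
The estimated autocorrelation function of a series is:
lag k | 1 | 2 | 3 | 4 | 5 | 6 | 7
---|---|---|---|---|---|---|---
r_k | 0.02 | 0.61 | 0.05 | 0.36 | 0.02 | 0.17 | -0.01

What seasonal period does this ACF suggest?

2

The largest autocorrelation is r_2 = 0.61, with weaker echoes at lags 4 (0.36) and 6 (0.17); the remaining lags stay at or below 0.05.
The dominant spike at lag 2 indicates a seasonal period of 2.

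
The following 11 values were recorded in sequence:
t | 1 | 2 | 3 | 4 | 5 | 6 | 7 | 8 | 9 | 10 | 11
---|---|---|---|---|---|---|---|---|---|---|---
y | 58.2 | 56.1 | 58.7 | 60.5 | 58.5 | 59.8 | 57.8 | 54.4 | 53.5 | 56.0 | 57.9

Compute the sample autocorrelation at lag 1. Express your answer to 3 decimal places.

Mean ȳ = (58.2 + 56.1 + 58.7 + 60.5 + 58.5 + 59.8 + 57.8 + 54.4 + 53.5 + 56.0 + 57.9)/11 = 57.4000
Numerator Σ_{t=1}^{10}(y_t−ȳ)(y_{t+1}−ȳ) = 23.5700
Denominator Σ(y_t−ȳ)² = 47.1800
r_1 = 23.5700 / 47.1800 = 0.500

0.500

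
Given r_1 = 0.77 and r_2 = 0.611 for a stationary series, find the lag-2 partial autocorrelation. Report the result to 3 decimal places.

0.044

φ_{22} = (r_2 − r_1²) / (1 − r_1²)
r_1² = (0.77)² = 0.5929
Numerator = 0.611 − 0.5929 = 0.0181; denominator = 1 − 0.5929 = 0.4071
φ_{22} = 0.0181 / 0.4071 = 0.044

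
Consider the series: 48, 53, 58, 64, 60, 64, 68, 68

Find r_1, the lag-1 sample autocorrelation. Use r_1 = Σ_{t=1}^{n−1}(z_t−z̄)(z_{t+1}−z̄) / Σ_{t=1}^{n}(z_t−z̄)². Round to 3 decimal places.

Mean z̄ = (48 + 53 + 58 + 64 + 60 + 64 + 68 + 68)/8 = 60.3750
Σ(z_t−z̄)(z_{t+1}−z̄) = (91.2656) + (17.5156) + (-8.6094) + (-1.3594) + (-1.3594) + (27.6406) + (58.1406) = 183.2344
Denominator Σ(z_t−z̄)² = 355.8750
r_1 = 183.2344 / 355.8750 = 0.515

0.515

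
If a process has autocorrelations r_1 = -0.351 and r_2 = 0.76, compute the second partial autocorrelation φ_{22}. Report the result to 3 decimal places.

0.726

φ_{22} = (r_2 − r_1²) / (1 − r_1²)
r_1² = (-0.351)² = 0.123201
Numerator = 0.76 − 0.1232 = 0.6368; denominator = 1 − 0.1232 = 0.8768
φ_{22} = 0.6368 / 0.8768 = 0.726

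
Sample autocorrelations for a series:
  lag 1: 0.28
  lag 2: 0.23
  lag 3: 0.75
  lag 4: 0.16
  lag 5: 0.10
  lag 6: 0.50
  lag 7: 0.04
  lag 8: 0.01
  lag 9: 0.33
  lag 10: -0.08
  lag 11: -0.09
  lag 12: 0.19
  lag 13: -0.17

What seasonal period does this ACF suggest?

The largest autocorrelation is r_3 = 0.75, with weaker echoes at lags 6 (0.50) and 9 (0.33); the remaining lags stay at or below 0.28. The elevated value at lag 1 (0.28), dropping to 0.23 at lag 2, reflects decaying short-term dependence rather than seasonality.
The dominant spike at lag 3 indicates a seasonal period of 3.

3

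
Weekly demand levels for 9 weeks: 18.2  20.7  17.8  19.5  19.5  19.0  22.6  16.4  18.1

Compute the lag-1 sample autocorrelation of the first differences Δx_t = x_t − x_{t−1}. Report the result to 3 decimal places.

-0.651

First differences Δx: 2.5, -2.9, 1.7, 0.0, -0.5, 3.6, -6.2, 1.7
Mean of differences = -0.0125
Numerator Σ(Δx_t−Δx̄)(Δx_{t+1}−Δx̄) = -46.8939
Denominator Σ(Δx_t−Δx̄)² = 72.0888
r_1(Δx) = -46.8939 / 72.0888 = -0.651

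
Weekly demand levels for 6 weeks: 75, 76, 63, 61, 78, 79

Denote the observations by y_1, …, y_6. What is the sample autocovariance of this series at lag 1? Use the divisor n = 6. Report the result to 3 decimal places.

8.500

Mean ȳ = (75 + 76 + 63 + 61 + 78 + 79)/6 = 72.0000
Deviations: 3.0000, 4.0000, -9.0000, -11.0000, 6.0000, 7.0000
Σ_{t=1}^{5}(y_t−ȳ)(y_{t+1}−ȳ) = 51.0000
γ_1 = 51.0000 / 6 = 8.500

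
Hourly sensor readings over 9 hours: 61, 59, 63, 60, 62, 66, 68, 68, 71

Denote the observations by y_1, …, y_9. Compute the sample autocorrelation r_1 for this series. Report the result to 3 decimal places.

0.576

Mean ȳ = (61 + 59 + 63 + 60 + 62 + 66 + 68 + 68 + 71)/9 = 64.2222
Numerator Σ_{t=1}^{8}(y_t−ȳ)(y_{t+1}−ȳ) = 80.3951
Denominator Σ(y_t−ȳ)² = 139.5556
r_1 = 80.3951 / 139.5556 = 0.576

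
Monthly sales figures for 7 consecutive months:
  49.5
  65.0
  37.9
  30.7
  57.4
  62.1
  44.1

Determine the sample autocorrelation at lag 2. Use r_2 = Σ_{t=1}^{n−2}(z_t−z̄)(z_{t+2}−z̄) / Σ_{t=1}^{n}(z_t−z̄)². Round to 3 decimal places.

Mean z̄ = (49.5 + 65.0 + 37.9 + 30.7 + 57.4 + 62.1 + 44.1)/7 = 49.5286
Deviations from mean: -0.0286, 15.4714, -11.6286, -18.8286, 7.8714, 12.5714, -5.4286
Σ(z_t−z̄)(z_{t+2}−z̄) = (0.3322) + (-291.3049) + (-91.5335) + (-236.7020) + (-42.7306) = -661.9388
Denominator Σ(z_t−z̄)² = 978.5743
r_2 = -661.9388 / 978.5743 = -0.676

-0.676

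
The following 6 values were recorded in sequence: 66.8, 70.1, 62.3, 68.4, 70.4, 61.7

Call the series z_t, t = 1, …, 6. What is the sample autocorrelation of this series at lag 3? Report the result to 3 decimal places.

0.479

Mean z̄ = (66.8 + 70.1 + 62.3 + 68.4 + 70.4 + 61.7)/6 = 66.6167
Σ(z_t−z̄)(z_{t+3}−z̄) = (0.3269) + (13.1786) + (21.2236) = 34.7292
Denominator Σ(z_t−z̄)² = 72.4683
r_3 = 34.7292 / 72.4683 = 0.479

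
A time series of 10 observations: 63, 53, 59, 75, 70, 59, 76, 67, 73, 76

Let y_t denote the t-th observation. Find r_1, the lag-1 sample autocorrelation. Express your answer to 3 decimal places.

Mean ȳ = (63 + 53 + 59 + 75 + 70 + 59 + 76 + 67 + 73 + 76)/10 = 67.1000
Numerator Σ_{t=1}^{9}(y_t−ȳ)(y_{t+1}−ȳ) = 86.3900
Denominator Σ(y_t−ȳ)² = 610.9000
r_1 = 86.3900 / 610.9000 = 0.141

0.141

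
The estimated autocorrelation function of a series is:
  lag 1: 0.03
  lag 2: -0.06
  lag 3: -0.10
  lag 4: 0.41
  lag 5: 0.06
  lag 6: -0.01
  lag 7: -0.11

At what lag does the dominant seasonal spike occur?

4

The largest autocorrelation is r_4 = 0.41; the remaining lags stay at or below 0.06.
The dominant spike at lag 4 indicates a seasonal period of 4.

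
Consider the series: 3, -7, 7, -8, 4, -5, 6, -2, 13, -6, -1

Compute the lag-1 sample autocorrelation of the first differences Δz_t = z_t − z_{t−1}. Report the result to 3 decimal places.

First differences Δz: -10, 14, -15, 12, -9, 11, -8, 15, -19, 5
Mean of differences = -0.4000
Numerator Σ(Δz_t−Δz̄)(Δz_{t+1}−Δz̄) = -1324.7600
Denominator Σ(Δz_t−Δz̄)² = 1540.4000
r_1(Δz) = -1324.7600 / 1540.4000 = -0.860

-0.860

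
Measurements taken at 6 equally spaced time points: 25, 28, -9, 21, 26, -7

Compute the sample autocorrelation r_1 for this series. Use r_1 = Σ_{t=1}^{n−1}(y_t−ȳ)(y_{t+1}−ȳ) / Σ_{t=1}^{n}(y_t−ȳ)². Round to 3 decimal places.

Mean ȳ = (25 + 28 − 9 + 21 + 26 − 7)/6 = 14.0000
Deviations from mean: 11.0000, 14.0000, -23.0000, 7.0000, 12.0000, -21.0000
Σ(y_t−ȳ)(y_{t+1}−ȳ) = (154.0000) + (-322.0000) + (-161.0000) + (84.0000) + (-252.0000) = -497.0000
Denominator Σ(y_t−ȳ)² = 1480.0000
r_1 = -497.0000 / 1480.0000 = -0.336

-0.336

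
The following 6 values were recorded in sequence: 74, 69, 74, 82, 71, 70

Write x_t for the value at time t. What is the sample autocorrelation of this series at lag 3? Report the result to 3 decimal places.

Mean x̄ = (74 + 69 + 74 + 82 + 71 + 70)/6 = 73.3333
Σ(x_t−x̄)(x_{t+3}−x̄) = (5.7778) + (10.1111) + (-2.2222) = 13.6667
Denominator Σ(x_t−x̄)² = 111.3333
r_3 = 13.6667 / 111.3333 = 0.123

0.123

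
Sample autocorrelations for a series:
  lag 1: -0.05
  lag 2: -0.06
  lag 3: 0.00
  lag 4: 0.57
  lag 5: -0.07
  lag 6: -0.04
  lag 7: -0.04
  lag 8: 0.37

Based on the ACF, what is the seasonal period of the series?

The largest autocorrelation is r_4 = 0.57, with a weaker echo at lag 8 (0.37); the remaining lags stay at or below 0.00.
The dominant spike at lag 4 indicates a seasonal period of 4.

4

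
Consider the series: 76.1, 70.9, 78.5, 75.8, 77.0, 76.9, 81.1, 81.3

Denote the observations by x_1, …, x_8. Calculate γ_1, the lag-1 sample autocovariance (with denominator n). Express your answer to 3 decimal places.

1.510

Mean x̄ = (76.1 + 70.9 + 78.5 + 75.8 + 77.0 + 76.9 + 81.1 + 81.3)/8 = 77.2000
Σ_{t=1}^{7}(x_t−x̄)(x_{t+1}−x̄) = 12.0800
γ_1 = 12.0800 / 8 = 1.510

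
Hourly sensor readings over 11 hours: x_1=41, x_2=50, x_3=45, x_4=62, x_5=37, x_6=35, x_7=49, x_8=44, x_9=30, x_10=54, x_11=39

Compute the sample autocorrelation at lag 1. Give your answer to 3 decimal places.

Mean x̄ = (41 + 50 + 45 + 62 + 37 + 35 + 49 + 44 + 30 + 54 + 39)/11 = 44.1818
Numerator Σ_{t=1}^{10}(x_t−x̄)(x_{t+1}−x̄) = -293.8512
Denominator Σ(x_t−x̄)² = 845.6364
r_1 = -293.8512 / 845.6364 = -0.347

-0.347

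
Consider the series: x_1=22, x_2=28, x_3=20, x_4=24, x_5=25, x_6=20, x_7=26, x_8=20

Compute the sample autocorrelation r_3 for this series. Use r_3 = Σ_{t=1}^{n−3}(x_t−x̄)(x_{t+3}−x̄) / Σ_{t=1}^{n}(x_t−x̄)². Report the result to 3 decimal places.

0.218

Mean x̄ = (22 + 28 + 20 + 24 + 25 + 20 + 26 + 20)/8 = 23.1250
Deviations from mean: -1.1250, 4.8750, -3.1250, 0.8750, 1.8750, -3.1250, 2.8750, -3.1250
Σ(x_t−x̄)(x_{t+3}−x̄) = (-0.9844) + (9.1406) + (9.7656) + (2.5156) + (-5.8594) = 14.5781
Denominator Σ(x_t−x̄)² = 66.8750
r_3 = 14.5781 / 66.8750 = 0.218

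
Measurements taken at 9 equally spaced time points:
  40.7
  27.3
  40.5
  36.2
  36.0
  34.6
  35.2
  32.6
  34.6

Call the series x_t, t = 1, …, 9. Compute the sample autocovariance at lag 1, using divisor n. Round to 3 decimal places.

Mean x̄ = (40.7 + 27.3 + 40.5 + 36.2 + 36.0 + 34.6 + 35.2 + 32.6 + 34.6)/9 = 35.3000
Σ_{t=1}^{8}(x_t−x̄)(x_{t+1}−x̄) = -77.7500
γ_1 = -77.7500 / 9 = -8.639

-8.639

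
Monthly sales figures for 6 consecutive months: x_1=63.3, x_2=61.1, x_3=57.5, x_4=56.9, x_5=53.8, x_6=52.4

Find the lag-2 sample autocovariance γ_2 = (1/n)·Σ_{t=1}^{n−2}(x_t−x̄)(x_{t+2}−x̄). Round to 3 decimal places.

Mean x̄ = (63.3 + 61.1 + 57.5 + 56.9 + 53.8 + 52.4)/6 = 57.5000
Σ_{t=1}^{4}(x_t−x̄)(x_{t+2}−x̄) = 0.9000
γ_2 = 0.9000 / 6 = 0.150

0.150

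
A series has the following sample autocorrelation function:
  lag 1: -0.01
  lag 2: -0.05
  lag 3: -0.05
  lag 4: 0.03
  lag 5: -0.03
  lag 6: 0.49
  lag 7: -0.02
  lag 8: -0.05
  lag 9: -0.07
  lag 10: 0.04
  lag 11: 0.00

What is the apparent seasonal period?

6

The largest autocorrelation is r_6 = 0.49; the remaining lags stay at or below 0.04.
The dominant spike at lag 6 indicates a seasonal period of 6.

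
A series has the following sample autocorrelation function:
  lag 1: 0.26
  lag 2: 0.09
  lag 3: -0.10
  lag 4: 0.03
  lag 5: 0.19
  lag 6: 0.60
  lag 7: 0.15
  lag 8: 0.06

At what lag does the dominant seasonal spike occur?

6

The largest autocorrelation is r_6 = 0.60; the remaining lags stay at or below 0.26. The elevated value at lag 1 (0.26), dropping to 0.09 at lag 2, reflects decaying short-term dependence rather than seasonality.
The dominant spike at lag 6 indicates a seasonal period of 6.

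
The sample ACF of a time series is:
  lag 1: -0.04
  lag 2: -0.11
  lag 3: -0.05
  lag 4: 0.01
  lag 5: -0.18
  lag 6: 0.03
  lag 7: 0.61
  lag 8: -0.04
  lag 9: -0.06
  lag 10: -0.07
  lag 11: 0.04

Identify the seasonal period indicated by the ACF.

The largest autocorrelation is r_7 = 0.61; the remaining lags stay at or below 0.04.
The dominant spike at lag 7 indicates a seasonal period of 7.

7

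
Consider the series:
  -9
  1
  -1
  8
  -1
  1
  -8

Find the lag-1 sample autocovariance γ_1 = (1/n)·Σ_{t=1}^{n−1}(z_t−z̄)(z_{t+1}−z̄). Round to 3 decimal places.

-3.767

Mean z̄ = (-9 + 1 − 1 + 8 − 1 + 1 − 8)/7 = -1.2857
Σ_{t=1}^{6}(z_t−z̄)(z_{t+1}−z̄) = -26.3673
γ_1 = -26.3673 / 7 = -3.767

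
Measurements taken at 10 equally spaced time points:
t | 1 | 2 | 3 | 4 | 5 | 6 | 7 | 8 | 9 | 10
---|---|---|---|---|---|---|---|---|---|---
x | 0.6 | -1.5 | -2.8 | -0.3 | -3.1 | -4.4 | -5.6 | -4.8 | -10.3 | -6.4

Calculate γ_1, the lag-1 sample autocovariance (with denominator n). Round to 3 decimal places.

Mean x̄ = (0.6 − 1.5 − 2.8 − 0.3 − 3.1 − 4.4 − 5.6 − 4.8 − 10.3 − 6.4)/10 = -3.8600
Σ_{t=1}^{9}(x_t−x̄)(x_{t+1}−x̄) = 44.0824
γ_1 = 44.0824 / 10 = 4.408

4.408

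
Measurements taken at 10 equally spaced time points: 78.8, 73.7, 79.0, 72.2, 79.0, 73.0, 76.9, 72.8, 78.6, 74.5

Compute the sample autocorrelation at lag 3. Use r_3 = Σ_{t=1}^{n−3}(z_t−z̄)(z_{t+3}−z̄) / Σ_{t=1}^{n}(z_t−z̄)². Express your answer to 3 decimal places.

Mean z̄ = (78.8 + 73.7 + 79.0 + 72.2 + 79.0 + 73.0 + 76.9 + 72.8 + 78.6 + 74.5)/10 = 75.8500
Numerator Σ_{t=1}^{7}(z_t−z̄)(z_{t+3}−z̄) = -49.2125
Denominator Σ(z_t−z̄)² = 74.4050
r_3 = -49.2125 / 74.4050 = -0.661

-0.661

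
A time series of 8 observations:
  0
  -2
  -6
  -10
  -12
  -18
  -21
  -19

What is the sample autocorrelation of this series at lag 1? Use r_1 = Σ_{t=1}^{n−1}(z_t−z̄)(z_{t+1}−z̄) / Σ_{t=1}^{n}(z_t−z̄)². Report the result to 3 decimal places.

0.690

Mean z̄ = (0 − 2 − 6 − 10 − 12 − 18 − 21 − 19)/8 = -11.0000
Deviations from mean: 11.0000, 9.0000, 5.0000, 1.0000, -1.0000, -7.0000, -10.0000, -8.0000
Numerator Σ_{t=1}^{7}(z_t−z̄)(z_{t+1}−z̄) = 305.0000
Denominator Σ(z_t−z̄)² = 442.0000
r_1 = 305.0000 / 442.0000 = 0.690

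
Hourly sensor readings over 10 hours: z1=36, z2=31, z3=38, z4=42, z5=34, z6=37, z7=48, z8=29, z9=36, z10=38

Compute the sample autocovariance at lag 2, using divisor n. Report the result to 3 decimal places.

Mean z̄ = (36 + 31 + 38 + 42 + 34 + 37 + 48 + 29 + 36 + 38)/10 = 36.9000
Σ_{t=1}^{8}(z_t−z̄)(z_{t+2}−z̄) = -85.4200
γ_2 = -85.4200 / 10 = -8.542

-8.542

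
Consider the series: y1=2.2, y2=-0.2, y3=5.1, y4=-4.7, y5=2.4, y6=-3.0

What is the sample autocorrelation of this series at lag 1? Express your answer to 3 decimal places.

Mean ȳ = (2.2 − 0.2 + 5.1 − 4.7 + 2.4 − 3.0)/6 = 0.3000
Deviations from mean: 1.9000, -0.5000, 4.8000, -5.0000, 2.1000, -3.3000
Σ(y_t−ȳ)(y_{t+1}−ȳ) = (-0.9500) + (-2.4000) + (-24.0000) + (-10.5000) + (-6.9300) = -44.7800
Denominator Σ(y_t−ȳ)² = 67.2000
r_1 = -44.7800 / 67.2000 = -0.666

-0.666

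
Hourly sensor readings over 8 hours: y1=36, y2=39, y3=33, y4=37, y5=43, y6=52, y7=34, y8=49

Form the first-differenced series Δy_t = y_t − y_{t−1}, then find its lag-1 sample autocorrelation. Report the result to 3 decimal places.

-0.555

First differences Δy: 3, -6, 4, 6, 9, -18, 15
Mean of differences = 1.8571
Numerator Σ(Δy_t−Δȳ)(Δy_{t+1}−Δȳ) = -390.1633
Denominator Σ(Δy_t−Δȳ)² = 702.8571
r_1(Δy) = -390.1633 / 702.8571 = -0.555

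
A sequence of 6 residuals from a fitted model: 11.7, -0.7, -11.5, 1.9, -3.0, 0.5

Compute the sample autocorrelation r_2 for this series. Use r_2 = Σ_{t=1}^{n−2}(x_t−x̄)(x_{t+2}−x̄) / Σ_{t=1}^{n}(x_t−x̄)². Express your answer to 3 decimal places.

-0.362

Mean x̄ = (11.7 − 0.7 − 11.5 + 1.9 − 3.0 + 0.5)/6 = -0.1833
Deviations from mean: 11.8833, -0.5167, -11.3167, 2.0833, -2.8167, 0.6833
Σ(x_t−x̄)(x_{t+2}−x̄) = (-134.4797) + (-1.0764) + (31.8753) + (1.4236) = -102.2572
Denominator Σ(x_t−x̄)² = 282.2883
r_2 = -102.2572 / 282.2883 = -0.362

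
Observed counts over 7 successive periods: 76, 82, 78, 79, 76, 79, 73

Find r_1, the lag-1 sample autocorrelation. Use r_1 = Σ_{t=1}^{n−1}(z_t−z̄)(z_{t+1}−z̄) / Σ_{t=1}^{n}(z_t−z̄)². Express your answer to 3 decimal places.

Mean z̄ = (76 + 82 + 78 + 79 + 76 + 79 + 73)/7 = 77.5714
Deviations from mean: -1.5714, 4.4286, 0.4286, 1.4286, -1.5714, 1.4286, -4.5714
Σ(z_t−z̄)(z_{t+1}−z̄) = (-6.9592) + (1.8980) + (0.6122) + (-2.2449) + (-2.2449) + (-6.5306) = -15.4694
Denominator Σ(z_t−z̄)² = 49.7143
r_1 = -15.4694 / 49.7143 = -0.311

-0.311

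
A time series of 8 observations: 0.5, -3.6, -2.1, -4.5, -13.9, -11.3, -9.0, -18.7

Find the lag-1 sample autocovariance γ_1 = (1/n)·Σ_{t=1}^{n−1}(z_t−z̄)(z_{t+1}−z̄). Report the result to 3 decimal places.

Mean z̄ = (0.5 − 3.6 − 2.1 − 4.5 − 13.9 − 11.3 − 9.0 − 18.7)/8 = -7.8250
Deviations: 8.3250, 4.2250, 5.7250, 3.3250, -6.0750, -3.4750, -1.1750, -10.8750
Σ_{t=1}^{7}(z_t−z̄)(z_{t+1}−z̄) = 96.1694
γ_1 = 96.1694 / 8 = 12.021

12.021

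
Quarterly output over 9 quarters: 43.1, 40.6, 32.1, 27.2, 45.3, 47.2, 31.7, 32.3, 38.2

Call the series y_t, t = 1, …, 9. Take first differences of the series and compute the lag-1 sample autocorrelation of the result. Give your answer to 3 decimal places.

First differences Δy: -2.5, -8.5, -4.9, 18.1, 1.9, -15.5, 0.6, 5.9
Mean of differences = -0.6125
Numerator Σ(Δy_t−Δȳ)(Δy_{t+1}−Δȳ) = -32.0689
Denominator Σ(Δy_t−Δȳ)² = 706.1488
r_1(Δy) = -32.0689 / 706.1488 = -0.045

-0.045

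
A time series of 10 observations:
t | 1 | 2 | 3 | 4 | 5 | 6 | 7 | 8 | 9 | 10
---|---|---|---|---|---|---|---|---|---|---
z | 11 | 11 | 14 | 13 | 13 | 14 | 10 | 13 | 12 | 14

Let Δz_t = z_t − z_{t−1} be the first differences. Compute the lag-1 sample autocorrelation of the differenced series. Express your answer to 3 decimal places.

First differences Δz: 0, 3, -1, 0, 1, -4, 3, -1, 2
Mean of differences = 0.3333
Numerator Σ(Δz_t−Δz̄)(Δz_{t+1}−Δz̄) = -24.4444
Denominator Σ(Δz_t−Δz̄)² = 40.0000
r_1(Δz) = -24.4444 / 40.0000 = -0.611

-0.611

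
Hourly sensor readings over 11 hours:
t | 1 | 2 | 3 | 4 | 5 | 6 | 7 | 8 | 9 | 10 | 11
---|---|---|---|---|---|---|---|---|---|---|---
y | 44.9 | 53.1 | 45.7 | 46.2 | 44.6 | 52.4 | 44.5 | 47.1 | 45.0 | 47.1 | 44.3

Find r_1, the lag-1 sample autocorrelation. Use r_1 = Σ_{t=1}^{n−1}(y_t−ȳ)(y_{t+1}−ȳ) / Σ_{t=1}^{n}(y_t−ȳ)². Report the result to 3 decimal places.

Mean ȳ = (44.9 + 53.1 + 45.7 + 46.2 + 44.6 + 52.4 + 44.5 + 47.1 + 45.0 + 47.1 + 44.3)/11 = 46.8091
Numerator Σ_{t=1}^{10}(y_t−ȳ)(y_{t+1}−ȳ) = -44.6810
Denominator Σ(y_t−ȳ)² = 96.0291
r_1 = -44.6810 / 96.0291 = -0.465

-0.465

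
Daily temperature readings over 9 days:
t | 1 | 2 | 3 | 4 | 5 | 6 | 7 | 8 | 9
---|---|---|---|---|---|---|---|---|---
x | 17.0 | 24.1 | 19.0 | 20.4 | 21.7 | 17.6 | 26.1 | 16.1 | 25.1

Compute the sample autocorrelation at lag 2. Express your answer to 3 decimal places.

Mean x̄ = (17.0 + 24.1 + 19.0 + 20.4 + 21.7 + 17.6 + 26.1 + 16.1 + 25.1)/9 = 20.7889
Numerator Σ_{t=1}^{7}(x_t−x̄)(x_{t+2}−x̄) = 47.7886
Denominator Σ(x_t−x̄)² = 108.4489
r_2 = 47.7886 / 108.4489 = 0.441

0.441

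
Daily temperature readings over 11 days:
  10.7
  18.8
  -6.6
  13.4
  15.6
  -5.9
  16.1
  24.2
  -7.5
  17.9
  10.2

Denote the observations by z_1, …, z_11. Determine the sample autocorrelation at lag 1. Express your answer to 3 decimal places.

-0.528

Mean z̄ = (10.7 + 18.8 − 6.6 + 13.4 + 15.6 − 5.9 + 16.1 + 24.2 − 7.5 + 17.9 + 10.2)/11 = 9.7182
Numerator Σ_{t=1}^{10}(z_t−z̄)(z_{t+1}−z̄) = -663.1067
Denominator Σ(z_t−z̄)² = 1255.8964
r_1 = -663.1067 / 1255.8964 = -0.528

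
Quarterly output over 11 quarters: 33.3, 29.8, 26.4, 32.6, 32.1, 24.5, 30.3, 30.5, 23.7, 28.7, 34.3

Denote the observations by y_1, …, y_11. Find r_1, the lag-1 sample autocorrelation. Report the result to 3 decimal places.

-0.173

Mean ȳ = (33.3 + 29.8 + 26.4 + 32.6 + 32.1 + 24.5 + 30.3 + 30.5 + 23.7 + 28.7 + 34.3)/11 = 29.6545
Numerator Σ_{t=1}^{10}(y_t−ȳ)(y_{t+1}−ȳ) = -21.4975
Denominator Σ(y_t−ȳ)² = 124.2073
r_1 = -21.4975 / 124.2073 = -0.173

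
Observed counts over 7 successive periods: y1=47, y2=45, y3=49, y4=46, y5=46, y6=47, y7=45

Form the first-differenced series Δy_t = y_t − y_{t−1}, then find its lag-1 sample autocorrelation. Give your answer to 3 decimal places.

-0.643

First differences Δy: -2, 4, -3, 0, 1, -2
Mean of differences = -0.3333
Numerator Σ(Δy_t−Δȳ)(Δy_{t+1}−Δȳ) = -21.4444
Denominator Σ(Δy_t−Δȳ)² = 33.3333
r_1(Δy) = -21.4444 / 33.3333 = -0.643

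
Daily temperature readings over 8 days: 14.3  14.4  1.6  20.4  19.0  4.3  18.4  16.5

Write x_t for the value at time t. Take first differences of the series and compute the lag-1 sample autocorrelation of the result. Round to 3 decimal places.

-0.516

First differences Δx: 0.1, -12.8, 18.8, -1.4, -14.7, 14.1, -1.9
Mean of differences = 0.3143
Numerator Σ(Δx_t−Δx̄)(Δx_{t+1}−Δx̄) = -483.0759
Denominator Σ(Δx_t−Δx̄)² = 937.0686
r_1(Δx) = -483.0759 / 937.0686 = -0.516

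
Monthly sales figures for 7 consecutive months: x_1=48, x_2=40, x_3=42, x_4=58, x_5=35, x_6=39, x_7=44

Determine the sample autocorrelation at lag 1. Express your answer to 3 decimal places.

-0.352

Mean x̄ = (48 + 40 + 42 + 58 + 35 + 39 + 44)/7 = 43.7143
Deviations from mean: 4.2857, -3.7143, -1.7143, 14.2857, -8.7143, -4.7143, 0.2857
Numerator Σ_{t=1}^{6}(x_t−x̄)(x_{t+1}−x̄) = -118.7959
Denominator Σ(x_t−x̄)² = 337.4286
r_1 = -118.7959 / 337.4286 = -0.352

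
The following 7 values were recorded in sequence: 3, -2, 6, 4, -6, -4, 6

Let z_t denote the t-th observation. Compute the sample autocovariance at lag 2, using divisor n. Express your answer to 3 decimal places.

Mean z̄ = (3 − 2 + 6 + 4 − 6 − 4 + 6)/7 = 1.0000
Σ_{t=1}^{5}(z_t−z̄)(z_{t+2}−z̄) = -84.0000
γ_2 = -84.0000 / 7 = -12.000

-12.000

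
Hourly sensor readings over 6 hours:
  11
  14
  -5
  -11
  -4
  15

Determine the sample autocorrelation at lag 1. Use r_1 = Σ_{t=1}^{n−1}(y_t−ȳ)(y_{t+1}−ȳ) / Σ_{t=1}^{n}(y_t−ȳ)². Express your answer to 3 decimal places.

Mean ȳ = (11 + 14 − 5 − 11 − 4 + 15)/6 = 3.3333
Deviations from mean: 7.6667, 10.6667, -8.3333, -14.3333, -7.3333, 11.6667
Numerator Σ_{t=1}^{5}(y_t−ȳ)(y_{t+1}−ȳ) = 131.8889
Denominator Σ(y_t−ȳ)² = 637.3333
r_1 = 131.8889 / 637.3333 = 0.207

0.207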